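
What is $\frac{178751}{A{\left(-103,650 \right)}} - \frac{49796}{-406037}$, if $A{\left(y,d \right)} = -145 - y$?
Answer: $- \frac{72577428355}{17053554} \approx -4255.9$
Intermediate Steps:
$\frac{178751}{A{\left(-103,650 \right)}} - \frac{49796}{-406037} = \frac{178751}{-145 - -103} - \frac{49796}{-406037} = \frac{178751}{-145 + 103} - - \frac{49796}{406037} = \frac{178751}{-42} + \frac{49796}{406037} = 178751 \left(- \frac{1}{42}\right) + \frac{49796}{406037} = - \frac{178751}{42} + \frac{49796}{406037} = - \frac{72577428355}{17053554}$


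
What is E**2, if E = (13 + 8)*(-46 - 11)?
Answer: 1432809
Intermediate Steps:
E = -1197 (E = 21*(-57) = -1197)
E**2 = (-1197)**2 = 1432809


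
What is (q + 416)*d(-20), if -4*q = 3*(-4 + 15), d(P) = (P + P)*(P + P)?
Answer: 652400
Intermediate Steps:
d(P) = 4*P² (d(P) = (2*P)*(2*P) = 4*P²)
q = -33/4 (q = -3*(-4 + 15)/4 = -3*11/4 = -¼*33 = -33/4 ≈ -8.2500)
(q + 416)*d(-20) = (-33/4 + 416)*(4*(-20)²) = 1631*(4*400)/4 = (1631/4)*1600 = 652400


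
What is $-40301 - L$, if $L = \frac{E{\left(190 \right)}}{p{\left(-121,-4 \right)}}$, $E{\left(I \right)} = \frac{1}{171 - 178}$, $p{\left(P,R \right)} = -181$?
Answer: $- \frac{51061368}{1267} \approx -40301.0$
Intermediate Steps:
$E{\left(I \right)} = - \frac{1}{7}$ ($E{\left(I \right)} = \frac{1}{-7} = - \frac{1}{7}$)
$L = \frac{1}{1267}$ ($L = - \frac{1}{7 \left(-181\right)} = \left(- \frac{1}{7}\right) \left(- \frac{1}{181}\right) = \frac{1}{1267} \approx 0.00078927$)
$-40301 - L = -40301 - \frac{1}{1267} = - \frac{51061368}{1267}$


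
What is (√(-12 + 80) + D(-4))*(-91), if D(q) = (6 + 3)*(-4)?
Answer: 3276 - 182*√17 ≈ 2525.6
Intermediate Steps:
D(q) = -36 (D(q) = 9*(-4) = -36)
(√(-12 + 80) + D(-4))*(-91) = (√(-12 + 80) - 36)*(-91) = (√68 - 36)*(-91) = (2*√17 - 36)*(-91) = (-36 + 2*√17)*(-91) = 3276 - 182*√17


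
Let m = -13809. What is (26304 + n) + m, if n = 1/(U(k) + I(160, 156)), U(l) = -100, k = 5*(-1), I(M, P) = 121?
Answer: 262396/21 ≈ 12495.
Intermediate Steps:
k = -5
n = 1/21 (n = 1/(-100 + 121) = 1/21 ≈ 0.047619)
(26304 + n) + m = (26304 + 1/21) - 13809 = 552385/21 - 13809 = 262396/21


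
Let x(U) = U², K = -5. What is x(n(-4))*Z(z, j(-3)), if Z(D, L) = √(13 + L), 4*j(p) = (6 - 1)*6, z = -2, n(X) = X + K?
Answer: 81*√82/2 ≈ 366.74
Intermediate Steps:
n(X) = -5 + X (n(X) = X - 5 = -5 + X)
j(p) = 15/2 (j(p) = ((6 - 1)*6)/4 = (5*6)/4 = (¼)*30 = 15/2)
x(n(-4))*Z(z, j(-3)) = (-5 - 4)²*√(13 + 15/2) = (-9)²*√(41/2) = 81*(√82/2) = 81*√82/2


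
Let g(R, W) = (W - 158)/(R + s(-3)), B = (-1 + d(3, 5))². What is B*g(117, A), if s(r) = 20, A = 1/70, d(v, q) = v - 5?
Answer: -99531/9590 ≈ -10.379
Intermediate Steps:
d(v, q) = -5 + v
A = 1/70 ≈ 0.014286
B = 9 (B = (-1 + (-5 + 3))² = (-1 - 2)² = (-3)² = 9)
g(R, W) = (-158 + W)/(20 + R) (g(R, W) = (W - 158)/(R + 20) = (-158 + W)/(20 + R))
B*g(117, A) = 9*((-158 + 1/70)/(20 + 117)) = 9*(-11059/70/137) = 9*((1/137)*(-11059/70)) = 9*(-11059/9590) = -99531/9590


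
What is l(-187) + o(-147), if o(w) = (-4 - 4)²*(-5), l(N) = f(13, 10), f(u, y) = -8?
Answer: -328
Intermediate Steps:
l(N) = -8
o(w) = -320 (o(w) = (-8)²*(-5) = 64*(-5) = -320)
l(-187) + o(-147) = -8 - 320 = -328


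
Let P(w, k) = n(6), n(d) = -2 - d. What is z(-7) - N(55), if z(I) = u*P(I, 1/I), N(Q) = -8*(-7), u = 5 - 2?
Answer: -80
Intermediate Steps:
u = 3
P(w, k) = -8 (P(w, k) = -2 - 1*6 = -2 - 6 = -8)
N(Q) = 56
z(I) = -24 (z(I) = 3*(-8) = -24)
z(-7) - N(55) = -24 - 1*56 = -24 - 56 = -80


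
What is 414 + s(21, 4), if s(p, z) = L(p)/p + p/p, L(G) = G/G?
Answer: 8716/21 ≈ 415.05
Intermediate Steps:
L(G) = 1
s(p, z) = 1 + 1/p (s(p, z) = 1/p + p/p = 1/p + 1 = 1 + 1/p)
414 + s(21, 4) = 414 + (1 + 21)/21 = 414 + (1/21)*22 = 414 + 22/21 = 8716/21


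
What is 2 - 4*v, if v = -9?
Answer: 38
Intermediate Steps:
2 - 4*v = 2 - 4*(-9) = 2 + 36 = 38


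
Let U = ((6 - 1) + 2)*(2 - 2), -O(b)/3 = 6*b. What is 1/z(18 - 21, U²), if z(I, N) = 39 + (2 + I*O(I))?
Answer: -1/121 ≈ -0.0082645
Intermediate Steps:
O(b) = -18*b
U = 0 (U = (5 + 2)*0 = 7*0 = 0)
z(I, N) = 41 - 18*I² (z(I, N) = 39 + (2 + I*(-18*I)) = 39 + (2 - 18*I²) = 41 - 18*I²)
1/z(18 - 21, U²) = 1/(41 - 18*(18 - 21)²) = 1/(41 - 18*(-3)²) = 1/(41 - 18*9) = 1/(41 - 162) = 1/(-121) = -1/121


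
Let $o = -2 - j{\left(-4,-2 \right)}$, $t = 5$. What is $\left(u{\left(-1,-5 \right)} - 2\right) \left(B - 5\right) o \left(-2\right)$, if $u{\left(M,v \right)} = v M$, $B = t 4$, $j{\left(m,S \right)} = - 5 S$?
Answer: $1080$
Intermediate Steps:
$B = 20$ ($B = 5 \cdot 4 = 20$)
$u{\left(M,v \right)} = M v$
$o = -12$ ($o = -2 - \left(-5\right) \left(-2\right) = -2 - 10 = -12$)
$\left(u{\left(-1,-5 \right)} - 2\right) \left(B - 5\right) o \left(-2\right) = \left(\left(-1\right) \left(-5\right) - 2\right) \left(20 - 5\right) \left(-12\right) \left(-2\right) = \left(5 - 2\right) 15 \left(-12\right) \left(-2\right) = 3 \cdot 15 \left(-12\right) \left(-2\right) = 45 \left(-12\right) \left(-2\right) = \left(-540\right) \left(-2\right) = 1080$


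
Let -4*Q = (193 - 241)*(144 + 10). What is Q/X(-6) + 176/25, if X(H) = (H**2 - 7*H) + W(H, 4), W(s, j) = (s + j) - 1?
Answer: 792/25 ≈ 31.680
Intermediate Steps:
Q = 1848 (Q = -(193 - 241)*(144 + 10)/4 = -(-12)*154 = -1/4*(-7392) = 1848)
W(s, j) = -1 + j + s (W(s, j) = (j + s) - 1 = -1 + j + s)
X(H) = 3 + H**2 - 6*H (X(H) = (H**2 - 7*H) + (-1 + 4 + H) = (H**2 - 7*H) + (3 + H) = 3 + H**2 - 6*H)
Q/X(-6) + 176/25 = 1848/(3 + (-6)**2 - 6*(-6)) + 176/25 = 1848/(3 + 36 + 36) + 176*(1/25) = 1848/75 + 176/25 = 1848*(1/75) + 176/25 = 616/25 + 176/25 = 792/25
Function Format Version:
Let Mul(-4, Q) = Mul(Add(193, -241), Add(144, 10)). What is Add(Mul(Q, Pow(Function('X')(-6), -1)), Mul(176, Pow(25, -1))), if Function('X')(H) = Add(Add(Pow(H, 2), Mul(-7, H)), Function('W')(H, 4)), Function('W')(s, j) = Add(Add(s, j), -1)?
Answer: Rational(792, 25) ≈ 31.680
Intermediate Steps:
Q = 1848 (Q = Mul(Rational(-1, 4), Mul(Add(193, -241), Add(144, 10))) = Mul(Rational(-1, 4), Mul(-48, 154)) = Mul(Rational(-1, 4), -7392) = 1848)
Function('W')(s, j) = Add(-1, j, s) (Function('W')(s, j) = Add(Add(j, s), -1) = Add(-1, j, s))
Function('X')(H) = Add(3, Pow(H, 2), Mul(-6, H)) (Function('X')(H) = Add(Add(Pow(H, 2), Mul(-7, H)), Add(-1, 4, H)) = Add(Add(Pow(H, 2), Mul(-7, H)), Add(3, H)) = Add(3, Pow(H, 2), Mul(-6, H)))
Add(Mul(Q, Pow(Function('X')(-6), -1)), Mul(176, Pow(25, -1))) = Add(Mul(1848, Pow(Add(3, Pow(-6, 2), Mul(-6, -6)), -1)), Mul(176, Pow(25, -1))) = Add(Mul(1848, Pow(Add(3, 36, 36), -1)), Mul(176, Rational(1, 25))) = Add(Mul(1848, Pow(75, -1)), Rational(176, 25)) = Add(Mul(1848, Rational(1, 75)), Rational(176, 25)) = Add(Rational(616, 25), Rational(176, 25)) = Rational(792, 25)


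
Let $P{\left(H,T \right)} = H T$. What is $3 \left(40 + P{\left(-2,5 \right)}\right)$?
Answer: $90$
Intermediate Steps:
$3 \left(40 + P{\left(-2,5 \right)}\right) = 3 \left(40 - 10\right) = 3 \cdot 30 = 90$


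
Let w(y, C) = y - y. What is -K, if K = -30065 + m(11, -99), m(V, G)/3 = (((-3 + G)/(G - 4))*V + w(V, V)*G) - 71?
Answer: 3115268/103 ≈ 30245.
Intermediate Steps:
w(y, C) = 0
m(V, G) = -213 + 3*V*(-3 + G)/(-4 + G) (m(V, G) = 3*((((-3 + G)/(G - 4))*V + 0*G) - 71) = 3*((((-3 + G)/(-4 + G))*V + 0) - 71) = 3*((V*(-3 + G)/(-4 + G) + 0) - 71) = 3*(V*(-3 + G)/(-4 + G) - 71) = 3*(-71 + V*(-3 + G)/(-4 + G)) = -213 + 3*V*(-3 + G)/(-4 + G))
K = -3115268/103 (K = -30065 + 3*(284 - 71*(-99) - 3*11 - 99*11)/(-4 - 99) = -30065 + 3*(284 + 7029 - 33 - 1089)/(-103) = -30065 + 3*(-1/103)*6191 = -30065 - 18573/103 = -3115268/103 ≈ -30245.)
-K = -1*(-3115268/103) = 3115268/103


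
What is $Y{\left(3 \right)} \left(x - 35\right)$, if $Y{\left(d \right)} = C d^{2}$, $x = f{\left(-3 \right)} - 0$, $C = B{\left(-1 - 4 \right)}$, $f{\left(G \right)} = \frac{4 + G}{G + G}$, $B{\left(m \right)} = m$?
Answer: $\frac{3165}{2} \approx 1582.5$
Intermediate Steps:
$f{\left(G \right)} = \frac{4 + G}{2 G}$
$C = -5$ ($C = -1 - 4 = -5$)
$x = - \frac{1}{6}$ ($x = \frac{4 - 3}{2 \left(-3\right)} - 0 = \frac{1}{2} \left(- \frac{1}{3}\right) 1 + 0 = - \frac{1}{6} + 0 = - \frac{1}{6} \approx -0.16667$)
$Y{\left(d \right)} = - 5 d^{2}$
$Y{\left(3 \right)} \left(x - 35\right) = - 5 \cdot 3^{2} \left(- \frac{1}{6} - 35\right) = \left(-5\right) 9 \left(- \frac{211}{6}\right) = \left(-45\right) \left(- \frac{211}{6}\right) = \frac{3165}{2}$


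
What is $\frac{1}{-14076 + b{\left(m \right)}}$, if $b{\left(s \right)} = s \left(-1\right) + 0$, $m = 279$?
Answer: $- \frac{1}{14355} \approx -6.9662 \cdot 10^{-5}$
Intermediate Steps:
$b{\left(s \right)} = - s$ ($b{\left(s \right)} = - s + 0 = - s$)
$\frac{1}{-14076 + b{\left(m \right)}} = \frac{1}{-14076 - 279} = \frac{1}{-14355} = - \frac{1}{14355}$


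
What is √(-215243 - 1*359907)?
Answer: 5*I*√23006 ≈ 758.39*I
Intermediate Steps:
√(-215243 - 1*359907) = √(-215243 - 359907) = √(-575150) = 5*I*√23006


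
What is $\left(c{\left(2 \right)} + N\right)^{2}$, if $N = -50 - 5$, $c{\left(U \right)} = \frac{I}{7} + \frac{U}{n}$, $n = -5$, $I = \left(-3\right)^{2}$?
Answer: $\frac{3587236}{1225} \approx 2928.4$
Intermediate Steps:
$I = 9$
$c{\left(U \right)} = \frac{9}{7} - \frac{U}{5}$ ($c{\left(U \right)} = \frac{9}{7} + \frac{U}{-5} = 9 \cdot \frac{1}{7} + U \left(- \frac{1}{5}\right) = \frac{9}{7} - \frac{U}{5}$)
$N = -55$ ($N = -50 - 5 = -55$)
$\left(c{\left(2 \right)} + N\right)^{2} = \left(\left(\frac{9}{7} - \frac{2}{5}\right) - 55\right)^{2} = \left(\frac{31}{35} - 55\right)^{2} = \left(- \frac{1894}{35}\right)^{2} = \frac{3587236}{1225}$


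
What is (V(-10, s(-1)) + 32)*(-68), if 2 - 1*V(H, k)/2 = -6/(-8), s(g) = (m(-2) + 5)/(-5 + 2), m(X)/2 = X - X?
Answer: -2346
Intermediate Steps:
m(X) = 0 (m(X) = 2*(X - X) = 2*0 = 0)
s(g) = -5/3 (s(g) = (0 + 5)/(-5 + 2) = 5/(-3) = 5*(-1/3) = -5/3)
V(H, k) = 5/2 (V(H, k) = 4 - (-12)/(-8) = 4 - (-12)*(-1)/8 = 4 - 2*3/4 = 4 - 3/2 = 5/2)
(V(-10, s(-1)) + 32)*(-68) = (5/2 + 32)*(-68) = (69/2)*(-68) = -2346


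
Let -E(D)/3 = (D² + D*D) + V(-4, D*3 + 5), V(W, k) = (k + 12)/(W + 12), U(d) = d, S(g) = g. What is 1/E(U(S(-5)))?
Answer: -4/603 ≈ -0.0066335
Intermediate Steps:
V(W, k) = (12 + k)/(12 + W)
E(D) = -51/8 - 6*D² - 9*D/8 (E(D) = -3*((D² + D*D) + (12 + (D*3 + 5))/(12 - 4)) = -3*((D² + D²) + (12 + (3*D + 5))/8) = -3*(2*D² + (12 + (5 + 3*D))/8) = -3*(2*D² + (17 + 3*D)/8) = -3*(2*D² + (17/8 + 3*D/8)) = -3*(17/8 + 2*D² + 3*D/8) = -51/8 - 6*D² - 9*D/8)
1/E(U(S(-5))) = 1/(-51/8 - 6*(-5)² - 9/8*(-5)) = 1/(-51/8 - 6*25 + 45/8) = 1/(-51/8 - 150 + 45/8) = 1/(-603/4) = -4/603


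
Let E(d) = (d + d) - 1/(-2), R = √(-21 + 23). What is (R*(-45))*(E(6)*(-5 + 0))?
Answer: 5625*√2/2 ≈ 3977.5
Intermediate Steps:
R = √2 ≈ 1.4142
E(d) = ½ + 2*d (E(d) = 2*d - 1*(-½) = 2*d + ½ = ½ + 2*d)
(R*(-45))*(E(6)*(-5 + 0)) = (√2*(-45))*((½ + 2*6)*(-5 + 0)) = (-45*√2)*((½ + 12)*(-5)) = (-45*√2)*((25/2)*(-5)) = -45*√2*(-125/2) = 5625*√2/2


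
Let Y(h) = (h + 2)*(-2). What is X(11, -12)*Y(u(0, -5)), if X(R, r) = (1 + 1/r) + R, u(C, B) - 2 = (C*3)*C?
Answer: -286/3 ≈ -95.333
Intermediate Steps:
u(C, B) = 2 + 3*C² (u(C, B) = 2 + (C*3)*C = 2 + (3*C)*C = 2 + 3*C²)
Y(h) = -4 - 2*h (Y(h) = (2 + h)*(-2) = -4 - 2*h)
X(R, r) = 1 + R + 1/r
X(11, -12)*Y(u(0, -5)) = (1 + 11 + 1/(-12))*(-4 - 2*(2 + 3*0²)) = (1 + 11 - 1/12)*(-4 - 2*(2 + 3*0)) = 143*(-4 - 2*(2 + 0))/12 = 143*(-4 - 2*2)/12 = 143*(-4 - 4)/12 = (143/12)*(-8) = -286/3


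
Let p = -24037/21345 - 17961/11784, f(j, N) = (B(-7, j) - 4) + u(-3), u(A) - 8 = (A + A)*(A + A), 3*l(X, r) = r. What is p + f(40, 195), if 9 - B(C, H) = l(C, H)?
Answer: 922732063/27947720 ≈ 33.016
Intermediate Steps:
l(X, r) = r/3
B(C, H) = 9 - H/3
u(A) = 8 + 4*A² (u(A) = 8 + (A + A)*(A + A) = 8 + (2*A)*(2*A) = 8 + 4*A²)
f(j, N) = 49 - j/3 (f(j, N) = ((9 - j/3) - 4) + (8 + 4*(-3)²) = (5 - j/3) + (8 + 4*9) = (5 - j/3) + (8 + 36) = (5 - j/3) + 44 = 49 - j/3)
p = -222209851/83843160 (p = -24037*1/21345 - 17961*1/11784 = -24037/21345 - 5987/3928 = -222209851/83843160 ≈ -2.6503)
p + f(40, 195) = -222209851/83843160 + (49 - ⅓*40) = -222209851/83843160 + (49 - 40/3) = -222209851/83843160 + 107/3 = 922732063/27947720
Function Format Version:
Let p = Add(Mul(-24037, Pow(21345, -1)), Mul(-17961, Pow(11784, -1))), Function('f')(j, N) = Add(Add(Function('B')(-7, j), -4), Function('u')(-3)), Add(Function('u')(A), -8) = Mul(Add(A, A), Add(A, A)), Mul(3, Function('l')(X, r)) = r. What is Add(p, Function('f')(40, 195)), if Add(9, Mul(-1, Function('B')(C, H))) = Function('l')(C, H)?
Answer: Rational(922732063, 27947720) ≈ 33.016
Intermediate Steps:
Function('l')(X, r) = Mul(Rational(1, 3), r)
Function('B')(C, H) = Add(9, Mul(Rational(-1, 3), H)) (Function('B')(C, H) = Add(9, Mul(-1, Mul(Rational(1, 3), H))) = Add(9, Mul(Rational(-1, 3), H)))
Function('u')(A) = Add(8, Mul(4, Pow(A, 2))) (Function('u')(A) = Add(8, Mul(Add(A, A), Add(A, A))) = Add(8, Mul(Mul(2, A), Mul(2, A))) = Add(8, Mul(4, Pow(A, 2))))
Function('f')(j, N) = Add(49, Mul(Rational(-1, 3), j)) (Function('f')(j, N) = Add(Add(Add(9, Mul(Rational(-1, 3), j)), -4), Add(8, Mul(4, Pow(-3, 2)))) = Add(Add(5, Mul(Rational(-1, 3), j)), Add(8, Mul(4, 9))) = Add(Add(5, Mul(Rational(-1, 3), j)), Add(8, 36)) = Add(Add(5, Mul(Rational(-1, 3), j)), 44) = Add(49, Mul(Rational(-1, 3), j)))
p = Rational(-222209851, 83843160) (p = Add(Mul(-24037, Rational(1, 21345)), Mul(-17961, Rational(1, 11784))) = Add(Rational(-24037, 21345), Rational(-5987, 3928)) = Rational(-222209851, 83843160) ≈ -2.6503)
Add(p, Function('f')(40, 195)) = Add(Rational(-222209851, 83843160), Add(49, Mul(Rational(-1, 3), 40))) = Add(Rational(-222209851, 83843160), Add(49, Rational(-40, 3))) = Add(Rational(-222209851, 83843160), Rational(107, 3)) = Rational(922732063, 27947720)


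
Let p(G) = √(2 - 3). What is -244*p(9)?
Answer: -244*I ≈ -244.0*I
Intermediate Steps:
p(G) = I (p(G) = √(-1) = I)
-244*p(9) = -244*I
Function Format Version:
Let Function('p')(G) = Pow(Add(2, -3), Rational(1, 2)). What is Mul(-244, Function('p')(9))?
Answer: Mul(-244, I) ≈ Mul(-244.00, I)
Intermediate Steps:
Function('p')(G) = I (Function('p')(G) = Pow(-1, Rational(1, 2)) = I)
Mul(-244, Function('p')(9)) = Mul(-244, I)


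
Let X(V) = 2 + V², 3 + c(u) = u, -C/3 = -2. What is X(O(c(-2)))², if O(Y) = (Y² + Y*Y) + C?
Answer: 9847044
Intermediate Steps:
C = 6 (C = -3*(-2) = 6)
c(u) = -3 + u
O(Y) = 6 + 2*Y² (O(Y) = (Y² + Y*Y) + 6 = (Y² + Y²) + 6 = 2*Y² + 6 = 6 + 2*Y²)
X(O(c(-2)))² = (2 + (6 + 2*(-3 - 2)²)²)² = (2 + (6 + 2*(-5)²)²)² = (2 + (6 + 2*25)²)² = (2 + (6 + 50)²)² = (2 + 56²)² = (2 + 3136)² = 3138² = 9847044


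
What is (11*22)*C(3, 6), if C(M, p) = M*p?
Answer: 4356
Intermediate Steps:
(11*22)*C(3, 6) = (11*22)*(3*6) = 242*18 = 4356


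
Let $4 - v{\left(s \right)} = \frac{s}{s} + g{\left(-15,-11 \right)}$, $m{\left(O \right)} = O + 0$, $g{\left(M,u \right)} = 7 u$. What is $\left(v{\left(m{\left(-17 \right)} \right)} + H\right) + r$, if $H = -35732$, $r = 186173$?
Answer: $150521$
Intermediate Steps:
$m{\left(O \right)} = O$
$v{\left(s \right)} = 80$ ($v{\left(s \right)} = 4 - \left(\frac{s}{s} + 7 \left(-11\right)\right) = 4 - \left(1 - 77\right) = 4 - -76 = 4 + 76 = 80$)
$\left(v{\left(m{\left(-17 \right)} \right)} + H\right) + r = \left(80 - 35732\right) + 186173 = -35652 + 186173 = 150521$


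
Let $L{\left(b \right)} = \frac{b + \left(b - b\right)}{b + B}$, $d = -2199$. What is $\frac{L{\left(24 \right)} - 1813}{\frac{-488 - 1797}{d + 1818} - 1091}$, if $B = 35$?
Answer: $\frac{40745283}{24389774} \approx 1.6706$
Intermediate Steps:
$L{\left(b \right)} = \frac{b}{35 + b}$ ($L{\left(b \right)} = \frac{b + \left(b - b\right)}{b + 35} = \frac{b + 0}{35 + b} = \frac{b}{35 + b}$)
$\frac{L{\left(24 \right)} - 1813}{\frac{-488 - 1797}{d + 1818} - 1091} = \frac{\frac{24}{35 + 24} - 1813}{\frac{-488 - 1797}{-2199 + 1818} - 1091} = \frac{\frac{24}{59} - 1813}{- \frac{2285}{-381} - 1091} = \frac{24 \cdot \frac{1}{59} - 1813}{\left(-2285\right) \left(- \frac{1}{381}\right) - 1091} = \frac{\frac{24}{59} - 1813}{\frac{2285}{381} - 1091} = - \frac{106943}{59 \left(- \frac{413386}{381}\right)} = \left(- \frac{106943}{59}\right) \left(- \frac{381}{413386}\right) = \frac{40745283}{24389774}$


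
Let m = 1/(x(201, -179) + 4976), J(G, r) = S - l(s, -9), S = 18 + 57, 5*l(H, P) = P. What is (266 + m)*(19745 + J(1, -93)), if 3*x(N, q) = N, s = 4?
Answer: 132948677851/25215 ≈ 5.2726e+6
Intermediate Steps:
l(H, P) = P/5
x(N, q) = N/3
S = 75
J(G, r) = 384/5 (J(G, r) = 75 - (-9)/5 = 75 - 1*(-9/5) = 75 + 9/5 = 384/5)
m = 1/5043 (m = 1/((⅓)*201 + 4976) = 1/(67 + 4976) = 1/5043 ≈ 0.00019829)
(266 + m)*(19745 + J(1, -93)) = (266 + 1/5043)*(19745 + 384/5) = (1341439/5043)*(99109/5) = 132948677851/25215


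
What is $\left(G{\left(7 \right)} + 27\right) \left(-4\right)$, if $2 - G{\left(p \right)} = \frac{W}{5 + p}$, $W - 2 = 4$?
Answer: $-114$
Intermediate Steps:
$W = 6$ ($W = 2 + 4 = 6$)
$G{\left(p \right)} = 2 - \frac{6}{5 + p}$
$\left(G{\left(7 \right)} + 27\right) \left(-4\right) = \left(\frac{2 \left(2 + 7\right)}{5 + 7} + 27\right) \left(-4\right) = \left(2 \cdot \frac{1}{12} \cdot 9 + 27\right) \left(-4\right) = \left(\frac{3}{2} + 27\right) \left(-4\right) = \frac{57}{2} \left(-4\right) = -114$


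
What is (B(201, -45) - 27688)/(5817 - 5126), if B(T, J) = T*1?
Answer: -27487/691 ≈ -39.779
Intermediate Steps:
B(T, J) = T
(B(201, -45) - 27688)/(5817 - 5126) = (201 - 27688)/(5817 - 5126) = -27487/691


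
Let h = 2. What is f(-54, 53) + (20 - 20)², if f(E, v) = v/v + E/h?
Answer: -26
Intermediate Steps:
f(E, v) = 1 + E/2 (f(E, v) = v/v + E/2 = 1 + E*(½) = 1 + E/2)
f(-54, 53) + (20 - 20)² = (1 + (½)*(-54)) + (20 - 20)² = (1 - 27) + 0² = -26 + 0 = -26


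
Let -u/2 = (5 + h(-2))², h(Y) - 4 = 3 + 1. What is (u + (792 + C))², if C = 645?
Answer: 1207801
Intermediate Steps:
h(Y) = 8 (h(Y) = 4 + (3 + 1) = 4 + 4 = 8)
u = -338 (u = -2*(5 + 8)² = -2*13² = -2*169 = -338)
(u + (792 + C))² = (-338 + (792 + 645))² = (-338 + 1437)² = 1099² = 1207801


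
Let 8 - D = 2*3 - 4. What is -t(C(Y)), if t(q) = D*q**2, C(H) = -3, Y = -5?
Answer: -54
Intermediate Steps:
D = 6 (D = 8 - (2*3 - 4) = 8 - (6 - 4) = 8 - 1*2 = 8 - 2 = 6)
t(q) = 6*q**2
-t(C(Y)) = -6*(-3)**2 = -6*9 = -1*54 = -54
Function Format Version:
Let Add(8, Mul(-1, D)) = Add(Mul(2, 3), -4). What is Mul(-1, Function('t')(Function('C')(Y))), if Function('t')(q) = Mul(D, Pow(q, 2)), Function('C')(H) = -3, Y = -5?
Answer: -54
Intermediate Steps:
D = 6 (D = Add(8, Mul(-1, Add(Mul(2, 3), -4))) = Add(8, Mul(-1, Add(6, -4))) = Add(8, Mul(-1, 2)) = Add(8, -2) = 6)
Function('t')(q) = Mul(6, Pow(q, 2))
Mul(-1, Function('t')(Function('C')(Y))) = Mul(-1, Mul(6, Pow(-3, 2))) = Mul(-1, Mul(6, 9)) = Mul(-1, 54) = -54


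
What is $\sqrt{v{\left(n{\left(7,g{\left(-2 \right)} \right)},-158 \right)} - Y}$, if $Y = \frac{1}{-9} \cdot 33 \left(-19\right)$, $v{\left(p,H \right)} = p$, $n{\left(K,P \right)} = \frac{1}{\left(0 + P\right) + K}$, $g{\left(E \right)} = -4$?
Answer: $\frac{4 i \sqrt{39}}{3} \approx 8.3267 i$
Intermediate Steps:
$n{\left(K,P \right)} = \frac{1}{K + P}$ ($n{\left(K,P \right)} = \frac{1}{P + K} = \frac{1}{K + P}$)
$Y = \frac{209}{3}$ ($Y = \left(- \frac{1}{9}\right) 33 \left(-19\right) = \left(- \frac{11}{3}\right) \left(-19\right) = \frac{209}{3} \approx 69.667$)
$\sqrt{v{\left(n{\left(7,g{\left(-2 \right)} \right)},-158 \right)} - Y} = \sqrt{\frac{1}{7 - 4} - \frac{209}{3}} = \sqrt{\frac{1}{3} - \frac{209}{3}} = \sqrt{- \frac{208}{3}} = \frac{4 i \sqrt{39}}{3}$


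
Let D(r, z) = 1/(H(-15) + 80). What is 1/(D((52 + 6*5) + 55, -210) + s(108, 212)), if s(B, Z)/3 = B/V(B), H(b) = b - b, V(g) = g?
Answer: 80/241 ≈ 0.33195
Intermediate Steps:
H(b) = 0
D(r, z) = 1/80 (D(r, z) = 1/(0 + 80) = 1/80)
s(B, Z) = 3 (s(B, Z) = 3*(B/B) = 3*1 = 3)
1/(D((52 + 6*5) + 55, -210) + s(108, 212)) = 1/(1/80 + 3) = 1/(241/80) = 80/241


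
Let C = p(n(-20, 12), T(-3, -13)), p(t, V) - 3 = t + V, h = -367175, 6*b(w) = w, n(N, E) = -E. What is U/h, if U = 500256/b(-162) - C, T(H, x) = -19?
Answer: 740/14687 ≈ 0.050385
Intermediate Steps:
b(w) = w/6
p(t, V) = 3 + V + t (p(t, V) = 3 + (t + V) = 3 + (V + t) = 3 + V + t)
C = -28 (C = 3 - 19 - 1*12 = 3 - 19 - 12 = -28)
U = -18500 (U = 500256/(((⅙)*(-162))) - 1*(-28) = 500256/(-27) + 28 = 500256*(-1/27) + 28 = -18528 + 28 = -18500)
U/h = -18500/(-367175) = -18500*(-1/367175) = 740/14687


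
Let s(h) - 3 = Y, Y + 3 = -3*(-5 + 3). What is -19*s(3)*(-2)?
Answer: 228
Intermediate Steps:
Y = 3 (Y = -3 - 3*(-5 + 3) = -3 - 3*(-2) = -3 + 6 = 3)
s(h) = 6 (s(h) = 3 + 3 = 6)
-19*s(3)*(-2) = -19*6*(-2) = -114*(-2) = 228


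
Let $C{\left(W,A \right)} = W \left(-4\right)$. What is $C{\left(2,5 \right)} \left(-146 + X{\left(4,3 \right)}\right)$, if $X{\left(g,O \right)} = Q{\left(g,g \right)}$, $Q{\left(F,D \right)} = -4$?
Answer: $1200$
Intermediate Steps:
$C{\left(W,A \right)} = - 4 W$
$X{\left(g,O \right)} = -4$
$C{\left(2,5 \right)} \left(-146 + X{\left(4,3 \right)}\right) = \left(-4\right) 2 \left(-146 - 4\right) = \left(-8\right) \left(-150\right) = 1200$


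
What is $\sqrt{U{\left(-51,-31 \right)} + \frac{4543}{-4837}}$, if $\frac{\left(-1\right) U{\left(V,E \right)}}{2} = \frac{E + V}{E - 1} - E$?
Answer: $\frac{i \sqrt{519989938}}{2764} \approx 8.2501 i$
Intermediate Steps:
$U{\left(V,E \right)} = 2 E - \frac{2 \left(E + V\right)}{-1 + E}$ ($U{\left(V,E \right)} = - 2 \left(\frac{E + V}{E - 1} - E\right) = - 2 \left(\frac{E + V}{-1 + E} - E\right) = - 2 \left(- E + \frac{E + V}{-1 + E}\right) = 2 E - \frac{2 \left(E + V\right)}{-1 + E}$)
$\sqrt{U{\left(-51,-31 \right)} + \frac{4543}{-4837}} = \sqrt{\frac{2 \left(\left(-31\right)^{2} - -51 - -62\right)}{-1 - 31} + \frac{4543}{-4837}} = \sqrt{\frac{2 \left(961 + 51 + 62\right)}{-32} + 4543 \left(- \frac{1}{4837}\right)} = \sqrt{2 \left(- \frac{1}{32}\right) 1074 - \frac{649}{691}} = \sqrt{- \frac{537}{8} - \frac{649}{691}} = \sqrt{- \frac{376259}{5528}} = \frac{i \sqrt{519989938}}{2764}$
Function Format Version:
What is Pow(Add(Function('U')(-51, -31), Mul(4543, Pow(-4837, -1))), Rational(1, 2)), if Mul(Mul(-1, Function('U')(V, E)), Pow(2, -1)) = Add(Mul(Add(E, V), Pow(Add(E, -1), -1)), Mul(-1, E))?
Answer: Mul(Rational(1, 2764), I, Pow(519989938, Rational(1, 2))) ≈ Mul(8.2501, I)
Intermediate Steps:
Function('U')(V, E) = Add(Mul(2, E), Mul(-2, Pow(Add(-1, E), -1), Add(E, V))) (Function('U')(V, E) = Mul(-2, Add(Mul(Add(E, V), Pow(Add(E, -1), -1)), Mul(-1, E))) = Mul(-2, Add(Mul(Add(E, V), Pow(Add(-1, E), -1)), Mul(-1, E))) = Mul(-2, Add(Mul(Pow(Add(-1, E), -1), Add(E, V)), Mul(-1, E))) = Mul(-2, Add(Mul(-1, E), Mul(Pow(Add(-1, E), -1), Add(E, V)))) = Add(Mul(2, E), Mul(-2, Pow(Add(-1, E), -1), Add(E, V))))
Pow(Add(Function('U')(-51, -31), Mul(4543, Pow(-4837, -1))), Rational(1, 2)) = Pow(Add(Mul(2, Pow(Add(-1, -31), -1), Add(Pow(-31, 2), Mul(-1, -51), Mul(-2, -31))), Mul(4543, Pow(-4837, -1))), Rational(1, 2)) = Pow(Add(Mul(2, Pow(-32, -1), Add(961, 51, 62)), Mul(4543, Rational(-1, 4837))), Rational(1, 2)) = Pow(Add(Mul(2, Rational(-1, 32), 1074), Rational(-649, 691)), Rational(1, 2)) = Pow(Add(Rational(-537, 8), Rational(-649, 691)), Rational(1, 2)) = Pow(Rational(-376259, 5528), Rational(1, 2)) = Mul(Rational(1, 2764), I, Pow(519989938, Rational(1, 2)))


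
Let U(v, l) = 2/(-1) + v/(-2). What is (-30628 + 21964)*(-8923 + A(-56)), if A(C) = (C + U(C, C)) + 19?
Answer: 77404176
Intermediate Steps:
U(v, l) = -2 - v/2 (U(v, l) = 2*(-1) + v*(-1/2) = -2 - v/2)
A(C) = 17 + C/2 (A(C) = (C + (-2 - C/2)) + 19 = (-2 + C/2) + 19 = 17 + C/2)
(-30628 + 21964)*(-8923 + A(-56)) = (-30628 + 21964)*(-8923 + (17 + (1/2)*(-56))) = -8664*(-8923 + (17 - 28)) = -8664*(-8923 - 11) = -8664*(-8934) = 77404176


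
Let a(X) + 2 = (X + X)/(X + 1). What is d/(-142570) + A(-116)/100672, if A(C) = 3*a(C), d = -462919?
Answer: 267967186787/82528640480 ≈ 3.2470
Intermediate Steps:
a(X) = -2 + 2*X/(1 + X) (a(X) = -2 + (X + X)/(X + 1) = -2 + (2*X)/(1 + X) = -2 + 2*X/(1 + X))
A(C) = -6/(1 + C) (A(C) = 3*(-2/(1 + C)) = -6/(1 + C))
d/(-142570) + A(-116)/100672 = -462919/(-142570) - 6/(1 - 116)/100672 = -462919*(-1/142570) - 6/(-115)*(1/100672) = 462919/142570 - 6*(-1/115)*(1/100672) = 462919/142570 + (6/115)*(1/100672) = 462919/142570 + 3/5788640 = 267967186787/82528640480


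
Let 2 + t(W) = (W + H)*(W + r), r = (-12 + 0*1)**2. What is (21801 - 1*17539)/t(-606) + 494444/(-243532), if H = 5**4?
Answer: -672393963/267276370 ≈ -2.5157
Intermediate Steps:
H = 625
r = 144 (r = (-12 + 0)**2 = (-12)**2 = 144)
t(W) = -2 + (144 + W)*(625 + W) (t(W) = -2 + (W + 625)*(W + 144) = -2 + (625 + W)*(144 + W) = -2 + (144 + W)*(625 + W))
(21801 - 1*17539)/t(-606) + 494444/(-243532) = (21801 - 1*17539)/(89998 + (-606)**2 + 769*(-606)) + 494444/(-243532) = (21801 - 17539)/(89998 + 367236 - 466014) + 494444*(-1/243532) = 4262/(-8780) - 123611/60883 = 4262*(-1/8780) - 123611/60883 = -2131/4390 - 123611/60883 = -672393963/267276370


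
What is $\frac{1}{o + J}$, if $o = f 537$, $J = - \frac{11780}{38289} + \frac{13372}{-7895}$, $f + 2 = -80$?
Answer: $- \frac{302291655}{13311715739878} \approx -2.2709 \cdot 10^{-5}$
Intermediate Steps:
$f = -82$ ($f = -2 - 80 = -82$)
$J = - \frac{605003608}{302291655}$ ($J = \left(-11780\right) \frac{1}{38289} + 13372 \left(- \frac{1}{7895}\right) = - \frac{11780}{38289} - \frac{13372}{7895} = - \frac{605003608}{302291655} \approx -2.0014$)
$o = -44034$ ($o = \left(-82\right) 537 = -44034$)
$\frac{1}{o + J} = \frac{1}{-44034 - \frac{605003608}{302291655}} = \frac{1}{- \frac{13311715739878}{302291655}} = - \frac{302291655}{13311715739878}$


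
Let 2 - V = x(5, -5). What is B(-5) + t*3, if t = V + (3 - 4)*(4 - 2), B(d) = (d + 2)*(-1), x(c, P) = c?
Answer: -12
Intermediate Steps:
V = -3 (V = 2 - 1*5 = 2 - 5 = -3)
B(d) = -2 - d (B(d) = (2 + d)*(-1) = -2 - d)
t = -5 (t = -3 + (3 - 4)*(4 - 2) = -3 - 1*2 = -3 - 2 = -5)
B(-5) + t*3 = (-2 - 1*(-5)) - 5*3 = (-2 + 5) - 15 = 3 - 15 = -12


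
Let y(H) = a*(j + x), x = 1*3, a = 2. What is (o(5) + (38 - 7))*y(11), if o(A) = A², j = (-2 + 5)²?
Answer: 1344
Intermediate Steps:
x = 3
j = 9 (j = 3² = 9)
y(H) = 24 (y(H) = 2*(9 + 3) = 2*12 = 24)
(o(5) + (38 - 7))*y(11) = (5² + (38 - 7))*24 = (25 + 31)*24 = 56*24 = 1344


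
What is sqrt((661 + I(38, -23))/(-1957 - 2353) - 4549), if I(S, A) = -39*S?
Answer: I*sqrt(84499140390)/4310 ≈ 67.445*I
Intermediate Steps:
sqrt((661 + I(38, -23))/(-1957 - 2353) - 4549) = sqrt((661 - 39*38)/(-1957 - 2353) - 4549) = sqrt((661 - 1482)/(-4310) - 4549) = sqrt(-821*(-1/4310) - 4549) = sqrt(821/4310 - 4549) = sqrt(-19605369/4310) = I*sqrt(84499140390)/4310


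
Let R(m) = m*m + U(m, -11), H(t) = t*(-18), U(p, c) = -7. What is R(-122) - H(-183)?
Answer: 11583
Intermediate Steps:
H(t) = -18*t
R(m) = -7 + m**2 (R(m) = m*m - 7 = m**2 - 7 = -7 + m**2)
R(-122) - H(-183) = (-7 + (-122)**2) - (-18)*(-183) = (-7 + 14884) - 1*3294 = 14877 - 3294 = 11583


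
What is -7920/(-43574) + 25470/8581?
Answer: 588895650/186954247 ≈ 3.1499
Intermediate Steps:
-7920/(-43574) + 25470/8581 = -7920*(-1/43574) + 25470*(1/8581) = 3960/21787 + 25470/8581 = 588895650/186954247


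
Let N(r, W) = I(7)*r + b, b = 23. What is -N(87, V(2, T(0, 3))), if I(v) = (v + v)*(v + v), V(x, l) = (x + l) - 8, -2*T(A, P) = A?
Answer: -17075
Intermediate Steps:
T(A, P) = -A/2
V(x, l) = -8 + l + x (V(x, l) = (l + x) - 8 = -8 + l + x)
I(v) = 4*v² (I(v) = (2*v)*(2*v) = 4*v²)
N(r, W) = 23 + 196*r (N(r, W) = (4*7²)*r + 23 = (4*49)*r + 23 = 196*r + 23 = 23 + 196*r)
-N(87, V(2, T(0, 3))) = -(23 + 196*87) = -(23 + 17052) = -1*17075 = -17075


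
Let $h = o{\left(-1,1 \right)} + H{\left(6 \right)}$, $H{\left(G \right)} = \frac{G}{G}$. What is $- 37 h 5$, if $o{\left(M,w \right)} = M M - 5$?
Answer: $555$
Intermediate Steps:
$o{\left(M,w \right)} = -5 + M^{2}$ ($o{\left(M,w \right)} = M^{2} - 5 = -5 + M^{2}$)
$H{\left(G \right)} = 1$
$h = -3$ ($h = \left(-5 + \left(-1\right)^{2}\right) + 1 = \left(-5 + 1\right) + 1 = -4 + 1 = -3$)
$- 37 h 5 = \left(-37\right) \left(-3\right) 5 = 111 \cdot 5 = 555$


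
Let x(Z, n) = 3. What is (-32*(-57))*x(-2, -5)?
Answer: 5472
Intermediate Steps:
(-32*(-57))*x(-2, -5) = -32*(-57)*3 = 1824*3 = 5472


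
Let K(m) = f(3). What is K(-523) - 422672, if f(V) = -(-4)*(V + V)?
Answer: -422648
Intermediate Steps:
f(V) = 8*V (f(V) = -(-4)*2*V = -(-8)*V = 8*V)
K(m) = 24 (K(m) = 8*3 = 24)
K(-523) - 422672 = 24 - 422672 = -422648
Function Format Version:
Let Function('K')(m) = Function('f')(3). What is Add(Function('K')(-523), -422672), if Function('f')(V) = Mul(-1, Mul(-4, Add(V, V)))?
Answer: -422648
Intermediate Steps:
Function('f')(V) = Mul(8, V) (Function('f')(V) = Mul(-1, Mul(-4, Mul(2, V))) = Mul(-1, Mul(-8, V)) = Mul(8, V))
Function('K')(m) = 24 (Function('K')(m) = Mul(8, 3) = 24)
Add(Function('K')(-523), -422672) = Add(24, -422672) = -422648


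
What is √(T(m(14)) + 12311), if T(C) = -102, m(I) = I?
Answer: √12209 ≈ 110.49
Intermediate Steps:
√(T(m(14)) + 12311) = √(-102 + 12311) = √12209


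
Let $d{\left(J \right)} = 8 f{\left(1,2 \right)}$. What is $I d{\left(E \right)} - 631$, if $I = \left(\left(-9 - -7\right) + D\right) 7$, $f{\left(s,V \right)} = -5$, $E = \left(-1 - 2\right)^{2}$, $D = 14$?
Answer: $-3991$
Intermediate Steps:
$E = 9$ ($E = \left(-3\right)^{2} = 9$)
$d{\left(J \right)} = -40$ ($d{\left(J \right)} = 8 \left(-5\right) = -40$)
$I = 84$ ($I = \left(\left(-9 - -7\right) + 14\right) 7 = \left(\left(-9 + 7\right) + 14\right) 7 = \left(-2 + 14\right) 7 = 12 \cdot 7 = 84$)
$I d{\left(E \right)} - 631 = 84 \left(-40\right) - 631 = -3360 - 631 = -3991$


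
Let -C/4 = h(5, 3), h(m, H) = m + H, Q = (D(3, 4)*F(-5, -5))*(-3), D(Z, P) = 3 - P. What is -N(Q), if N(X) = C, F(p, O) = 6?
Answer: 32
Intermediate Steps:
Q = 18 (Q = ((3 - 1*4)*6)*(-3) = ((3 - 4)*6)*(-3) = -1*6*(-3) = -6*(-3) = 18)
h(m, H) = H + m
C = -32 (C = -4*(3 + 5) = -4*8 = -32)
N(X) = -32
-N(Q) = -1*(-32) = 32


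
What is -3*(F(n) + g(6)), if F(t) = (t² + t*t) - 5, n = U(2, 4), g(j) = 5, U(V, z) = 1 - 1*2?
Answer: -6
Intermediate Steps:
U(V, z) = -1 (U(V, z) = 1 - 2 = -1)
n = -1
F(t) = -5 + 2*t² (F(t) = (t² + t²) - 5 = 2*t² - 5 = -5 + 2*t²)
-3*(F(n) + g(6)) = -3*((-5 + 2*(-1)²) + 5) = -3*((-5 + 2*1) + 5) = -3*((-5 + 2) + 5) = -3*(-3 + 5) = -3*2 = -6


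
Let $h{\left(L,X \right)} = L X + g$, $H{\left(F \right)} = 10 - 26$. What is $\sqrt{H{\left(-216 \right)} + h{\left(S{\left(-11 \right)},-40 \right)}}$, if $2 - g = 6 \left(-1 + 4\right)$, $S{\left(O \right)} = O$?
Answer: $2 \sqrt{102} \approx 20.199$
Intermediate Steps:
$H{\left(F \right)} = -16$ ($H{\left(F \right)} = 10 - 26 = -16$)
$g = -16$ ($g = 2 - 6 \left(-1 + 4\right) = 2 - 6 \cdot 3 = 2 - 18 = -16$)
$h{\left(L,X \right)} = -16 + L X$ ($h{\left(L,X \right)} = L X - 16 = -16 + L X$)
$\sqrt{H{\left(-216 \right)} + h{\left(S{\left(-11 \right)},-40 \right)}} = \sqrt{-16 - -424} = \sqrt{-16 + \left(-16 + 440\right)} = \sqrt{-16 + 424} = \sqrt{408} = 2 \sqrt{102}$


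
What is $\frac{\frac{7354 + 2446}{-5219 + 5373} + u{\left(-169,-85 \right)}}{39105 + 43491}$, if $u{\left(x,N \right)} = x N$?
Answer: $\frac{52905}{302852} \approx 0.17469$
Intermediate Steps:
$u{\left(x,N \right)} = N x$
$\frac{\frac{7354 + 2446}{-5219 + 5373} + u{\left(-169,-85 \right)}}{39105 + 43491} = \frac{\frac{7354 + 2446}{-5219 + 5373} - -14365}{39105 + 43491} = \frac{\frac{9800}{154} + 14365}{82596} = \left(9800 \cdot \frac{1}{154} + 14365\right) \frac{1}{82596} = \left(\frac{700}{11} + 14365\right) \frac{1}{82596} = \frac{158715}{11} \cdot \frac{1}{82596} = \frac{52905}{302852}$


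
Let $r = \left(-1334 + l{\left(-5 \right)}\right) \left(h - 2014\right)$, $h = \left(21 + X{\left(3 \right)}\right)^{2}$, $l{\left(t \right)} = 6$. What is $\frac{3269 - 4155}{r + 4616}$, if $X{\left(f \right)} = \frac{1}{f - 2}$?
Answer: $- \frac{443}{1018228} \approx -0.00043507$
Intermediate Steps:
$X{\left(f \right)} = \frac{1}{-2 + f}$
$h = 484$ ($h = \left(21 + \frac{1}{-2 + 3}\right)^{2} = \left(21 + 1^{-1}\right)^{2} = \left(21 + 1\right)^{2} = 22^{2} = 484$)
$r = 2031840$ ($r = \left(-1334 + 6\right) \left(484 - 2014\right) = \left(-1328\right) \left(-1530\right) = 2031840$)
$\frac{3269 - 4155}{r + 4616} = \frac{3269 - 4155}{2031840 + 4616} = - \frac{886}{2036456} = \left(-886\right) \frac{1}{2036456} = - \frac{443}{1018228}$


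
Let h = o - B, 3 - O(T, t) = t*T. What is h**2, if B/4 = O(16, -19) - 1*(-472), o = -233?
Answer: 11215801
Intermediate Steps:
O(T, t) = 3 - T*t (O(T, t) = 3 - t*T = 3 - T*t)
B = 3116 (B = 4*((3 - 1*16*(-19)) - 1*(-472)) = 4*((3 + 304) + 472) = 4*(307 + 472) = 4*779 = 3116)
h = -3349 (h = -233 - 1*3116 = -233 - 3116 = -3349)
h**2 = (-3349)**2 = 11215801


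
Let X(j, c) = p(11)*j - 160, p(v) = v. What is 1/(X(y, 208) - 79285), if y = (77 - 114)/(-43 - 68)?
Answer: -3/238324 ≈ -1.2588e-5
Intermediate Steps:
y = ⅓ (y = -37/(-111) = -37*(-1/111) = ⅓ ≈ 0.33333)
X(j, c) = -160 + 11*j (X(j, c) = 11*j - 160 = -160 + 11*j)
1/(X(y, 208) - 79285) = 1/((-160 + 11*(⅓)) - 79285) = 1/((-160 + 11/3) - 79285) = 1/(-469/3 - 79285) = 1/(-238324/3) = -3/238324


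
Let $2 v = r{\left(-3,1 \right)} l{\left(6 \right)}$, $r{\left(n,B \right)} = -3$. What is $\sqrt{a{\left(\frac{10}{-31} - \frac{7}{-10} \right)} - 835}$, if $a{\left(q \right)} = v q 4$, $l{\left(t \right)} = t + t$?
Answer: $\frac{i \sqrt{20713735}}{155} \approx 29.363 i$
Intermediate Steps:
$l{\left(t \right)} = 2 t$
$v = -18$ ($v = \frac{\left(-3\right) 2 \cdot 6}{2} = \frac{\left(-3\right) 12}{2} = \frac{1}{2} \left(-36\right) = -18$)
$a{\left(q \right)} = - 72 q$ ($a{\left(q \right)} = - 18 q 4 = - 72 q$)
$\sqrt{a{\left(\frac{10}{-31} - \frac{7}{-10} \right)} - 835} = \sqrt{- 72 \left(\frac{10}{-31} - \frac{7}{-10}\right) - 835} = \sqrt{- 72 \left(10 \left(- \frac{1}{31}\right) - - \frac{7}{10}\right) - 835} = \sqrt{- 72 \left(- \frac{10}{31} + \frac{7}{10}\right) - 835} = \sqrt{\left(-72\right) \frac{117}{310} - 835} = \sqrt{- \frac{4212}{155} - 835} = \sqrt{- \frac{133637}{155}} = \frac{i \sqrt{20713735}}{155}$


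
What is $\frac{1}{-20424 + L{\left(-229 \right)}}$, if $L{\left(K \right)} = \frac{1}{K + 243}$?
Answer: $- \frac{14}{285935} \approx -4.8962 \cdot 10^{-5}$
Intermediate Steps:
$L{\left(K \right)} = \frac{1}{243 + K}$
$\frac{1}{-20424 + L{\left(-229 \right)}} = \frac{1}{-20424 + \frac{1}{243 - 229}} = \frac{1}{-20424 + \frac{1}{14}} = \frac{1}{- \frac{285935}{14}} = - \frac{14}{285935}$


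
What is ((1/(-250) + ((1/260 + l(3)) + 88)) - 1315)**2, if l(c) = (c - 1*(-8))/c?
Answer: 569061168130009/380250000 ≈ 1.4965e+6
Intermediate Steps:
l(c) = (8 + c)/c (l(c) = (c + 8)/c = (8 + c)/c)
((1/(-250) + ((1/260 + l(3)) + 88)) - 1315)**2 = ((1/(-250) + ((1/260 + (8 + 3)/3) + 88)) - 1315)**2 = ((-1/250 + ((1/260 + (1/3)*11) + 88)) - 1315)**2 = ((-1/250 + ((1/260 + 11/3) + 88)) - 1315)**2 = ((-1/250 + (2863/780 + 88)) - 1315)**2 = ((-1/250 + 71503/780) - 1315)**2 = (1787497/19500 - 1315)**2 = (-23855003/19500)**2 = 569061168130009/380250000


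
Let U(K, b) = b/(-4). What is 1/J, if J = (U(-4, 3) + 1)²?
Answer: 16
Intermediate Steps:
U(K, b) = -b/4 (U(K, b) = b*(-¼) = -b/4)
J = 1/16 (J = (-¼*3 + 1)² = (-¾ + 1)² = (¼)² = 1/16 ≈ 0.062500)
1/J = 1/(1/16) = 16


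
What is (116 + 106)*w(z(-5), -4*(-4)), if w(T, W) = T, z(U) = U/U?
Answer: 222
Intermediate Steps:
z(U) = 1
(116 + 106)*w(z(-5), -4*(-4)) = (116 + 106)*1 = 222*1 = 222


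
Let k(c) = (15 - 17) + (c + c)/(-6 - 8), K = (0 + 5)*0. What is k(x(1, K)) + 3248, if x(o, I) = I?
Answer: 3246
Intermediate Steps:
K = 0 (K = 5*0 = 0)
k(c) = -2 - c/7 (k(c) = -2 + (2*c)/(-14) = -2 + (2*c)*(-1/14) = -2 - c/7)
k(x(1, K)) + 3248 = (-2 - ⅐*0) + 3248 = (-2 + 0) + 3248 = -2 + 3248 = 3246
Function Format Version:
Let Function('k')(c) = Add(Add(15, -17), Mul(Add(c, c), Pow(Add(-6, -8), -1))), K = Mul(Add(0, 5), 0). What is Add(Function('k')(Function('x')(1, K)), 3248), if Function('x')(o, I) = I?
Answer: 3246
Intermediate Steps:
K = 0 (K = Mul(5, 0) = 0)
Function('k')(c) = Add(-2, Mul(Rational(-1, 7), c)) (Function('k')(c) = Add(-2, Mul(Mul(2, c), Pow(-14, -1))) = Add(-2, Mul(Mul(2, c), Rational(-1, 14))) = Add(-2, Mul(Rational(-1, 7), c)))
Add(Function('k')(Function('x')(1, K)), 3248) = Add(Add(-2, Mul(Rational(-1, 7), 0)), 3248) = Add(Add(-2, 0), 3248) = Add(-2, 3248) = 3246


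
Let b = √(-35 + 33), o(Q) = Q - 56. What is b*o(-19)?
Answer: -75*I*√2 ≈ -106.07*I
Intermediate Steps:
o(Q) = -56 + Q
b = I*√2 (b = √(-2) = I*√2 ≈ 1.4142*I)
b*o(-19) = (I*√2)*(-56 - 19) = (I*√2)*(-75) = -75*I*√2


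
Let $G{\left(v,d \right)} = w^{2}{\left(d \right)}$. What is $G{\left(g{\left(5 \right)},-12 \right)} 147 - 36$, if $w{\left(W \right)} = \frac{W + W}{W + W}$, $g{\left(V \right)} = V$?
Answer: $111$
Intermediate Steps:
$w{\left(W \right)} = 1$ ($w{\left(W \right)} = \frac{2 W}{2 W} = 2 W \frac{1}{2 W} = 1$)
$G{\left(v,d \right)} = 1$ ($G{\left(v,d \right)} = 1^{2} = 1$)
$G{\left(g{\left(5 \right)},-12 \right)} 147 - 36 = 1 \cdot 147 - 36 = 147 - 36 = 111$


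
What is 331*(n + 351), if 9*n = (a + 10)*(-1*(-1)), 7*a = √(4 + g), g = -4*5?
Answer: 1048939/9 + 1324*I/63 ≈ 1.1655e+5 + 21.016*I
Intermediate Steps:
g = -20
a = 4*I/7 (a = √(4 - 20)/7 = √(-16)/7 = (4*I)/7 = 4*I/7 ≈ 0.57143*I)
n = 10/9 + 4*I/63 (n = ((4*I/7 + 10)*(-1*(-1)))/9 = ((10 + 4*I/7)*1)/9 = (10 + 4*I/7)/9 = 10/9 + 4*I/63 ≈ 1.1111 + 0.063492*I)
331*(n + 351) = 331*((10/9 + 4*I/63) + 351) = 331*(3169/9 + 4*I/63) = 1048939/9 + 1324*I/63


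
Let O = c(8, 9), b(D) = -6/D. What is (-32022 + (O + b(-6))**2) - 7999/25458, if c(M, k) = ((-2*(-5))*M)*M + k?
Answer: 9940780925/25458 ≈ 3.9048e+5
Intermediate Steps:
c(M, k) = k + 10*M**2 (c(M, k) = (10*M)*M + k = 10*M**2 + k = k + 10*M**2)
O = 649 (O = 9 + 10*8**2 = 9 + 10*64 = 9 + 640 = 649)
(-32022 + (O + b(-6))**2) - 7999/25458 = (-32022 + (649 - 6/(-6))**2) - 7999/25458 = (-32022 + (649 - 6*(-1/6))**2) - 7999*1/25458 = (-32022 + (649 + 1)**2) - 7999/25458 = (-32022 + 650**2) - 7999/25458 = (-32022 + 422500) - 7999/25458 = 390478 - 7999/25458 = 9940780925/25458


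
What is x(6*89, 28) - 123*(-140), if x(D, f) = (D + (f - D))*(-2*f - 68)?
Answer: 13748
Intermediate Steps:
x(D, f) = f*(-68 - 2*f)
x(6*89, 28) - 123*(-140) = -2*28*(34 + 28) - 123*(-140) = -2*28*62 + 17220 = -3472 + 17220 = 13748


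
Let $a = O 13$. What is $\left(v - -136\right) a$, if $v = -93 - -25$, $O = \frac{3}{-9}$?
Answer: $- \frac{884}{3} \approx -294.67$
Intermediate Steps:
$O = - \frac{1}{3}$ ($O = 3 \left(- \frac{1}{9}\right) = - \frac{1}{3} \approx -0.33333$)
$v = -68$ ($v = -93 + 25 = -68$)
$a = - \frac{13}{3}$ ($a = \left(- \frac{1}{3}\right) 13 = - \frac{13}{3} \approx -4.3333$)
$\left(v - -136\right) a = \left(-68 - -136\right) \left(- \frac{13}{3}\right) = \left(-68 + 136\right) \left(- \frac{13}{3}\right) = 68 \left(- \frac{13}{3}\right) = - \frac{884}{3}$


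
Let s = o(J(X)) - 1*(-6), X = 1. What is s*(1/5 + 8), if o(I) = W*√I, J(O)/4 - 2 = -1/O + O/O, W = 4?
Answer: 246/5 + 328*√2/5 ≈ 141.97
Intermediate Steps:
J(O) = 12 - 4/O (J(O) = 8 + 4*(-1/O + O/O) = 8 + 4*(-1/O + 1) = 8 + 4*(1 - 1/O) = 8 + (4 - 4/O) = 12 - 4/O)
o(I) = 4*√I
s = 6 + 8*√2 (s = 4*√(12 - 4/1) - 1*(-6) = 4*√(12 - 4*1) + 6 = 4*√(12 - 4) + 6 = 4*√8 + 6 = 4*(2*√2) + 6 = 8*√2 + 6 = 6 + 8*√2 ≈ 17.314)
s*(1/5 + 8) = (6 + 8*√2)*(1/5 + 8) = (6 + 8*√2)*(⅕ + 8) = (6 + 8*√2)*(41/5) = 246/5 + 328*√2/5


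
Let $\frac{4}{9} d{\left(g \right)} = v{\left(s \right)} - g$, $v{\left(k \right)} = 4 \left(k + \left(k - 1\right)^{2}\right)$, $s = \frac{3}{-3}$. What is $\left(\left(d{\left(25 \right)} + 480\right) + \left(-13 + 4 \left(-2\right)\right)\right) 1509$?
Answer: $\frac{2593971}{4} \approx 6.4849 \cdot 10^{5}$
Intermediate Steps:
$s = -1$ ($s = 3 \left(- \frac{1}{3}\right) = -1$)
$v{\left(k \right)} = 4 k + 4 \left(-1 + k\right)^{2}$ ($v{\left(k \right)} = 4 \left(k + \left(-1 + k\right)^{2}\right) = 4 k + 4 \left(-1 + k\right)^{2}$)
$d{\left(g \right)} = 27 - \frac{9 g}{4}$ ($d{\left(g \right)} = \frac{9 \left(\left(4 \left(-1\right) + 4 \left(-1 - 1\right)^{2}\right) - g\right)}{4} = \frac{9 \left(\left(-4 + 4 \left(-2\right)^{2}\right) - g\right)}{4} = \frac{9 \left(\left(-4 + 4 \cdot 4\right) - g\right)}{4} = \frac{9 \left(\left(-4 + 16\right) - g\right)}{4} = \frac{9 \left(12 - g\right)}{4} = 27 - \frac{9 g}{4}$)
$\left(\left(d{\left(25 \right)} + 480\right) + \left(-13 + 4 \left(-2\right)\right)\right) 1509 = \left(\left(\left(27 - \frac{225}{4}\right) + 480\right) + \left(-13 + 4 \left(-2\right)\right)\right) 1509 = \left(\left(\left(27 - \frac{225}{4}\right) + 480\right) - 21\right) 1509 = \left(\left(- \frac{117}{4} + 480\right) - 21\right) 1509 = \left(\frac{1803}{4} - 21\right) 1509 = \frac{1719}{4} \cdot 1509 = \frac{2593971}{4}$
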